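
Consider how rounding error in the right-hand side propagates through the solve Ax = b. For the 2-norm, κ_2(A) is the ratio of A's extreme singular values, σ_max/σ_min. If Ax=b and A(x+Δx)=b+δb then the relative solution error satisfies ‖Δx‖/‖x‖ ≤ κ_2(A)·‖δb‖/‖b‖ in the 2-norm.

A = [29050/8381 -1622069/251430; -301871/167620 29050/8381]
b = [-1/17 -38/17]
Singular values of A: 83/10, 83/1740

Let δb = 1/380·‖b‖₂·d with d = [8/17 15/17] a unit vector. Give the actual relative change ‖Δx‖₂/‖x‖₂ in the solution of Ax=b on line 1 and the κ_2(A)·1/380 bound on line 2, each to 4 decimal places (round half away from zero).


σ_max = 83/10, σ_min = 83/1740
κ_2(A) = (83/10) / (83/1740) = 174.0000
κ_2(A)·‖δb‖/‖b‖ = 0.4579
solve Ax = b  →  x = [-36.9383 -19.8370]
‖b‖₂ = 2.2361 and ‖x‖₂ = 41.9279
δb = ε·‖b‖·d = [0.0028 0.0052]; solving A·Δx = δb gives ‖Δx‖ = 0.1234
dividing the unrounded norms, ‖Δx‖/‖x‖ = 0.0029
realised/bound (from unrounded values) ≈ 0.0064

0.0029
0.4579


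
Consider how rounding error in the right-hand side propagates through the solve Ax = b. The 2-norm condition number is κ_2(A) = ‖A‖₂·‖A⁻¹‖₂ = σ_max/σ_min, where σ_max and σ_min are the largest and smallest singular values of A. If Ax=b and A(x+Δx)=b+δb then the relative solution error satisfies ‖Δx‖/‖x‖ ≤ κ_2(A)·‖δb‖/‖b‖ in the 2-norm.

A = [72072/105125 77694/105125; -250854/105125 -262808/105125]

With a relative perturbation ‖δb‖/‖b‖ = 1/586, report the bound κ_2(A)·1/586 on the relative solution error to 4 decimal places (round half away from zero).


0.4454

M = AᵀA = [108995364/17682025 4577664/707281; 4577664/707281 120167044/17682025]. tr(M)=272488/21025, det(M)=1296/525625
eigenvalues of AᵀA: λ = (tr ± √(tr²−4·det))/2 = 324/25, 4/21025
κ = σ_max/σ_min = (18/5)/(2/145) = 261.0000
κ_2(A)·‖δb‖/‖b‖ = 0.4454


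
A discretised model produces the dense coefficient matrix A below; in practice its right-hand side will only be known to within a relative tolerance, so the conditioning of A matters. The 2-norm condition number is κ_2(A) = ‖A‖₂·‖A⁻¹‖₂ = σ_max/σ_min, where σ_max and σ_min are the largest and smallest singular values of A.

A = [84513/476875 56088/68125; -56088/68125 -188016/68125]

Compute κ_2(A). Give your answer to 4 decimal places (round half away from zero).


47.6875

AᵀA = [258063633/363855625 125693208/51979375; 125693208/51979375 61593408/7425625]; tr = 5241825/582169, det = 20736/582169
char-poly roots: 9 and 2304/582169
κ_2(A) = √(λ_max/λ_min) = √(9 / (2304/582169)) = 47.6875


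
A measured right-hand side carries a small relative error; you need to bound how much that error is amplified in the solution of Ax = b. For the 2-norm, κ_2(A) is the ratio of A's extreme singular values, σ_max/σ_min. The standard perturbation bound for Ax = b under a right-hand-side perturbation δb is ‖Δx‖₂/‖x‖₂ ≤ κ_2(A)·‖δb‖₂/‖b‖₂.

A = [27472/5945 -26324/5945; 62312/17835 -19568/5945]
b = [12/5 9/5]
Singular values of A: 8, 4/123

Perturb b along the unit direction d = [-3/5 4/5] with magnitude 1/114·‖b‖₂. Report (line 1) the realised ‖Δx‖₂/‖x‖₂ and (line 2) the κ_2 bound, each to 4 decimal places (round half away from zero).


largest singular value 8, smallest 4/123
κ_2(A) = 8 / (4/123) = 246.0000
bound on ‖Δx‖/‖x‖: κ·ε = 246.0000·1/114 = 2.1579
solve Ax = b  →  x = [0.2716 -0.2586]
2-norm of b is 3.0000; of x, 0.3750
with δb = [-0.0158 0.0211], A·Δx = δb → ‖Δx‖ = 0.8092
realised ‖Δx‖/‖x‖ = 2.1579
so the bound is sharp here: realised error equals the bound

2.1579
2.1579


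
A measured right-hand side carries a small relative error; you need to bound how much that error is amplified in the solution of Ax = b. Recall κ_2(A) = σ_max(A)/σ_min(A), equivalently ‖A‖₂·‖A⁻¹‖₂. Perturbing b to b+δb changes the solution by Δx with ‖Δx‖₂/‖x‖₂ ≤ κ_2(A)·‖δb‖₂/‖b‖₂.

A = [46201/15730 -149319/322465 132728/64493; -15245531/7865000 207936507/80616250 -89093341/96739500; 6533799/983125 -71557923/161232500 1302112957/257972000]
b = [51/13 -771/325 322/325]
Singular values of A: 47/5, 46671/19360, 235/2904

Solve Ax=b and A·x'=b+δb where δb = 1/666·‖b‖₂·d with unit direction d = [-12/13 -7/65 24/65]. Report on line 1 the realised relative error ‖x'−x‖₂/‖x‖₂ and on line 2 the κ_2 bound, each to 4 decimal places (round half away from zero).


from the listed singular values, σ₁ = 47/5, σ_n = 235/2904
condition number: (47/5) ÷ (235/2904) = 116.1600
bound on ‖Δx‖/‖x‖: κ·ε = 116.1600·1/666 = 0.1744
solve Ax = b  →  x = [22.4987 5.6588 -28.9298]
2-norm of b is 4.6904; of x, 37.0830
δb = ε·‖b‖·d = [-0.0065 -0.0008 0.0026]; solving A·Δx = δb gives ‖Δx‖ = 0.0870
realised ‖Δx‖/‖x‖ = 0.0023
realised/bound (from unrounded values) ≈ 0.0135

0.0023
0.1744


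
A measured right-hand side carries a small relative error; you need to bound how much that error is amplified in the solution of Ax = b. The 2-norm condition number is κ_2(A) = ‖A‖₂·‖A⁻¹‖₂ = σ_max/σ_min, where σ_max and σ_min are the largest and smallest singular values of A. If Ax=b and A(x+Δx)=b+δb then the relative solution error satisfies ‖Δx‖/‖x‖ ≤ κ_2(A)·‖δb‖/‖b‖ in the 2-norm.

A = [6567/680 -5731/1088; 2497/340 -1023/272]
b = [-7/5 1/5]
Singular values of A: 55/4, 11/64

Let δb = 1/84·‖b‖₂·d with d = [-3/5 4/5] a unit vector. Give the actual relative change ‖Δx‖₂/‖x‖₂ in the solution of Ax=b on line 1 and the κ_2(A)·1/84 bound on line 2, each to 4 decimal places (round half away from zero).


from the listed singular values, σ₁ = 55/4, σ_n = 11/64
κ = σ_max/σ_min = (55/4)/(11/64) = 80.0000
bound on ‖Δx‖/‖x‖: κ·ε = 80.0000·1/84 = 0.9524
solve Ax = b  →  x = [2.6738 5.1679]
‖b‖₂ = 1.4142 and ‖x‖₂ = 5.8186
Δx = A⁻¹·δb where δb = 1/84·1.4142·d; ‖Δx‖ = 0.0980
realised ‖Δx‖/‖x‖ = 0.0168
realised/bound (from unrounded values) ≈ 0.0177

0.0168
0.9524


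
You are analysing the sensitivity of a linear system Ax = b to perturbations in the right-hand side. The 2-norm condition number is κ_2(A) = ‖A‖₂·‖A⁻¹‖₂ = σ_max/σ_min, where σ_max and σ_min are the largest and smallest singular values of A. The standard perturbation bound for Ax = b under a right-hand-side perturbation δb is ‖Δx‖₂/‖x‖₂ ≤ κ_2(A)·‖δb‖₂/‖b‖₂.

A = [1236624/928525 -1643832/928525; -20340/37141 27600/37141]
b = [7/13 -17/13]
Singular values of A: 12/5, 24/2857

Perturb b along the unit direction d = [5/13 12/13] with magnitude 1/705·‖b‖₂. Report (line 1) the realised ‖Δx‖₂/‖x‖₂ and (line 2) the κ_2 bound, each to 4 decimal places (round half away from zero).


from the listed singular values, σ₁ = 12/5, σ_n = 24/2857
κ = σ_max/σ_min = (12/5)/(24/2857) = 285.7000
perturbation bound = 285.7000·1/705 = 0.4052
solve Ax = b  →  x = [-94.9833 -71.7583]
‖b‖₂ = 1.4142 and ‖x‖₂ = 119.0424
with δb = [0.0008 0.0019], A·Δx = δb → ‖Δx‖ = 0.2388
realised ‖Δx‖/‖x‖ = 0.0020
so the bound overstates the realised error by a factor of ≈ 202.0216 (computed from the unrounded values)

0.0020
0.4052


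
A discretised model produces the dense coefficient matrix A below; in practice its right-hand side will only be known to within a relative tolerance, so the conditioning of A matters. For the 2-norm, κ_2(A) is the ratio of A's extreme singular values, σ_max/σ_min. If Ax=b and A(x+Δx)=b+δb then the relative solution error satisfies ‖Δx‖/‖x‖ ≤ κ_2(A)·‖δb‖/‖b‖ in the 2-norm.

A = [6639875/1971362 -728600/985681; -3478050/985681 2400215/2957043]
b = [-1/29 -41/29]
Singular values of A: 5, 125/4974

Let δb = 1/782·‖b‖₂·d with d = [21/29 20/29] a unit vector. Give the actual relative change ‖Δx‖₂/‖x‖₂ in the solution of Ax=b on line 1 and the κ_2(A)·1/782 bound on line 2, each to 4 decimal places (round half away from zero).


from the listed singular values, σ₁ = 5, σ_n = 125/4974
condition number: 5 ÷ (125/4974) = 198.9600
κ_2(A)·‖δb‖/‖b‖ = 0.2544
solve Ax = b  →  x = [-8.5397 -38.8654]
‖b‖₂ = 1.4142 and ‖x‖₂ = 39.7925
re-solving with b+δb shifts x by Δx of norm 0.0720
relative error = 0.0018
so the bound overstates the realised error by a factor of ≈ 140.6877 (computed from the unrounded values)

0.0018
0.2544


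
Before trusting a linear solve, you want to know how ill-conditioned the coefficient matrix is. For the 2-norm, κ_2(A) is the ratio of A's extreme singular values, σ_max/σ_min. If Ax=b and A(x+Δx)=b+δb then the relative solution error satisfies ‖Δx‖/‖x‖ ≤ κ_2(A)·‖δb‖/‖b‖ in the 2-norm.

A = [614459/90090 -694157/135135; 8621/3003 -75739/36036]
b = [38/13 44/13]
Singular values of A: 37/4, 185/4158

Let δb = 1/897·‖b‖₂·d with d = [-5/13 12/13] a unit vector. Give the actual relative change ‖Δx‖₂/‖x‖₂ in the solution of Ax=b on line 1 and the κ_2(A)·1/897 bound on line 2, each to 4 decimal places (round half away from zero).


0.0025
0.2318

largest singular value 37/4, smallest 185/4158
condition number: (37/4) ÷ (185/4158) = 207.9000
perturbation bound = 207.9000·1/897 = 0.2318
solve Ax = b  →  x = [27.3168 35.7016]
‖b‖ = 4.4721, ‖x‖ = 44.9534
re-solving with b+δb shifts x by Δx of norm 0.1121
realised ‖Δx‖/‖x‖ = 0.0025
so the bound overstates the realised error by a factor of ≈ 92.9800 (computed from the unrounded values)


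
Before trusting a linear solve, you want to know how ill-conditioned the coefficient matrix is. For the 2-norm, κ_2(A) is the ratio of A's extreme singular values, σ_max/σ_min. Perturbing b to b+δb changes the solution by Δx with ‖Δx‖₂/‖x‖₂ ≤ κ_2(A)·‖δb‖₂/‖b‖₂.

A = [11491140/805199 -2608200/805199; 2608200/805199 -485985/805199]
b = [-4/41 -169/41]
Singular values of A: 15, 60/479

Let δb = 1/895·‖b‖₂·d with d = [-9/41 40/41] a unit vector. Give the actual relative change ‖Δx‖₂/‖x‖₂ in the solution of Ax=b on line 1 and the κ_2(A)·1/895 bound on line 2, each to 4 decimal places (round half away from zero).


σ_max = 15, σ_min = 60/479
κ = σ_max/σ_min = 15/(60/479) = 119.7500
worst-case relative error ≤ 119.7500 × 1/895 = 0.1338
solve Ax = b  →  x = [-7.0748 -31.1398]
‖b‖ = 4.1231, ‖x‖ = 31.9334
δb = ε·‖b‖·d = [-0.0010 0.0045]; solving A·Δx = δb gives ‖Δx‖ = 0.0368
realised ‖Δx‖/‖x‖ = 0.0012
realised/bound (from unrounded values) ≈ 0.0086

0.0012
0.1338


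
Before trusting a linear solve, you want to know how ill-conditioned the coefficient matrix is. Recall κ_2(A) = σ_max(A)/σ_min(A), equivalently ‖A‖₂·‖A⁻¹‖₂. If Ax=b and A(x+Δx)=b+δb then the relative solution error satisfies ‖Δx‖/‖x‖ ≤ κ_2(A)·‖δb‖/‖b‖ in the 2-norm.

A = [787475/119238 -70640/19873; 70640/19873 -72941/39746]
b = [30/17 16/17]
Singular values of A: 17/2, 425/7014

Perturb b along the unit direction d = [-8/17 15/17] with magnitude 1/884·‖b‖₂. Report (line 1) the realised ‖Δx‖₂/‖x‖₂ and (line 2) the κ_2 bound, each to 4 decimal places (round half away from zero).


from the listed singular values, σ₁ = 17/2, σ_n = 425/7014
κ_2(A) = (17/2) / (425/7014) = 140.2800
perturbation bound = 140.2800·1/884 = 0.1587
solve Ax = b  →  x = [0.2076 -0.1107]
2-norm of b is 2.0000; of x, 0.2353
with δb = [-0.0011 0.0020], A·Δx = δb → ‖Δx‖ = 0.0373
dividing the unrounded norms, ‖Δx‖/‖x‖ = 0.1587
tightness: 0.1587 against a bound of 0.1587; the bound is attained (ratio 1)

0.1587
0.1587


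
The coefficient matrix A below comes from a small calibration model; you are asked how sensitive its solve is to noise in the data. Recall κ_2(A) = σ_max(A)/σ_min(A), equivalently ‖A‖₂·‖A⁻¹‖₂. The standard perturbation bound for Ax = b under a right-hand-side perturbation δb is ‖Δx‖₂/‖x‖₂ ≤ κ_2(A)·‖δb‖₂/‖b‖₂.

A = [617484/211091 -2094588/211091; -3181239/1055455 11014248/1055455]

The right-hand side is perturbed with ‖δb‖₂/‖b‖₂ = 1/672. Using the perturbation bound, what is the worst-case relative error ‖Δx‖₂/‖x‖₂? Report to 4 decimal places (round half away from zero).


form AᵀA = [23367947481/1324596025 -80110962792/1324596025; -80110962792/1324596025 274668408144/1324596025] with trace 11921454225/52983841 and determinant 20250000/52983841
eigenvalues of AᵀA: λ = (tr ± √(tr²−4·det))/2 = 225, 90000/52983841
κ = σ_max/σ_min = 15/(300/7279) = 363.9500
bound on ‖Δx‖/‖x‖: κ·ε = 363.9500·1/672 = 0.5416

0.5416


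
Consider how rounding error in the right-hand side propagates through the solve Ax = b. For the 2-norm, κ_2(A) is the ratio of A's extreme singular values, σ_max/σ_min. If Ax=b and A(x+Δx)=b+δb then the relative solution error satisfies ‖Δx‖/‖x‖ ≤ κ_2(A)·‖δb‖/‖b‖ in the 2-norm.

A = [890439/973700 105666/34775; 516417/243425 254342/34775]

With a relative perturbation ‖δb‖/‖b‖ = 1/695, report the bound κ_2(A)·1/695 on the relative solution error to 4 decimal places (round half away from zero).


M = AᵀA = [5988006981/1122002000 366553407/20035750; 366553407/20035750 89769416/1431125]. tr(M)=610937833/8976016, det(M)=131769/2244004
char-poly roots: 1089/16 and 484/561001
κ = σ_max/σ_min = (33/4)/(22/749) = 280.8750
worst-case relative error ≤ 280.8750 × 1/695 = 0.4041

0.4041


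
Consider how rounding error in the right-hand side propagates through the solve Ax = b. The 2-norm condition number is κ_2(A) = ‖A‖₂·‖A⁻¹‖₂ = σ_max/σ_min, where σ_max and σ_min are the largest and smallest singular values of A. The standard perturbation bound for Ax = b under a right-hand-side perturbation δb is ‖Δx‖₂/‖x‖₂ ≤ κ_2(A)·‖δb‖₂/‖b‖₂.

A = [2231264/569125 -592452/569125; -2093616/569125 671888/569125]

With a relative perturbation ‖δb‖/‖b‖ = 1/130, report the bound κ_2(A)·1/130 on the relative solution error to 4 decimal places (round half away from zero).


AᵀA = [11131708672/385140625 -3244461696/385140625; -3244461696/385140625 954141328/385140625]; tr = 3867472/123245, det = 9834496/15405625
eigenvalues of AᵀA: λ = (tr ± √(tr²−4·det))/2 = 784/25, 12544/616225
κ_2(A) = √(λ_max/λ_min) = √((784/25) / (12544/616225)) = 39.2500
worst-case relative error ≤ 39.2500 × 1/130 = 0.3019

0.3019


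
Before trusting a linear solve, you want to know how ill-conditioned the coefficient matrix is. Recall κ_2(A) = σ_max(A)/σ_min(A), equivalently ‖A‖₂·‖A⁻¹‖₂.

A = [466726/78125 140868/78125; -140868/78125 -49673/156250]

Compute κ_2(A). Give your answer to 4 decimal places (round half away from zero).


31.2500

form AᵀA = [380283124/9765625 110792682/9765625; 110792682/9765625 130948129/39062500] with trace 2643329/62500 and determinant 28561/15625
solving λ² − 2643329/62500·λ + 28561/15625 = 0 gives λ = 169/4, 676/15625
σ_max=√(169/4)=(13/2), σ_min=√(676/15625)=(26/125) → κ = 31.2500


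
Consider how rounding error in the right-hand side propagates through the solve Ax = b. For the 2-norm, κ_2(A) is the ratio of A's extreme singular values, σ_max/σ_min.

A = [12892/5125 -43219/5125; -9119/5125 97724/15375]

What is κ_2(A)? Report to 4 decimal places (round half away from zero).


123.0000

M = AᵀA = [9974393/1050625 -102507328/3151875; -102507328/3151875 1054436713/9455625]. tr(M)=1830730/15129, det(M)=14641/15129
solving λ² − 1830730/15129·λ + 14641/15129 = 0 gives λ = 121, 121/15129
σ_max=√121=11, σ_min=√(121/15129)=(11/123) → κ = 123.0000


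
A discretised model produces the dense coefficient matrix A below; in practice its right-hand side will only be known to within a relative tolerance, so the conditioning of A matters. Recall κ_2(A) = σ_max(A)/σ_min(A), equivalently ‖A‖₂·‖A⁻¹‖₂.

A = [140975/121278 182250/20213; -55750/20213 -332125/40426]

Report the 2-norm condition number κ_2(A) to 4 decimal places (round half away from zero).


form AᵀA = [156675625/17489124 16100000/485809; 16100000/485809 289140625/1943236] with trace 820625/5202 and determinant 9765625/41616
eigenvalues of AᵀA: λ = (tr ± √(tr²−4·det))/2 = 625/4, 15625/10404
σ_max=√(625/4)=(25/2), σ_min=√(15625/10404)=(125/102) → κ = 10.2000

10.2000


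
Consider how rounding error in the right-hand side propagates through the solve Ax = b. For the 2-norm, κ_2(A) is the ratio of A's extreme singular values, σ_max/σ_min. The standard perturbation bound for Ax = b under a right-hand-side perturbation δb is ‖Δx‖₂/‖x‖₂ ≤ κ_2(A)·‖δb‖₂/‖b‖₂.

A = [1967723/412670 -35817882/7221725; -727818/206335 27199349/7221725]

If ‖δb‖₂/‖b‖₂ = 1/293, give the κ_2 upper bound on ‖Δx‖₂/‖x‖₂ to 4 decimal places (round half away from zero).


0.5439

form AᵀA = [239632398769/6811861156 -2201440436073/59603785115; -2201440436073/59603785115 80909010279589/2086132479025] with trace 733871259941/9922152100 and determinant 85470025/396886084
solving λ² − 733871259941/9922152100·λ + 85470025/396886084 = 0 gives λ = 1849/25, 1155625/396886084
σ_max=√(1849/25)=(43/5), σ_min=√(1155625/396886084)=(1075/19922) → κ = 159.3760
perturbation bound = 159.3760·1/293 = 0.5439


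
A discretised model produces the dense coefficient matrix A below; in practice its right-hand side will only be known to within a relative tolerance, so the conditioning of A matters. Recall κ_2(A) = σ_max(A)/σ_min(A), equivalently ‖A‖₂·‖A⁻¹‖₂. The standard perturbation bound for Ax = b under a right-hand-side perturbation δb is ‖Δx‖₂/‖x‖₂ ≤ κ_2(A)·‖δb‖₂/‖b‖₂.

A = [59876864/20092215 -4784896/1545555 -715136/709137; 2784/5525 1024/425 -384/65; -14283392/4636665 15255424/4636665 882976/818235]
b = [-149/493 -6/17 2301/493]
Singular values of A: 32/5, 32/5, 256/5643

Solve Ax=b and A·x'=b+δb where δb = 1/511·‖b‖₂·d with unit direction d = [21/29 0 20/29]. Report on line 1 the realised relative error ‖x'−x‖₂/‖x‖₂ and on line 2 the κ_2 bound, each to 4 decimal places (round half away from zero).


0.0031
0.2761

σ_max = 32/5, σ_min = 256/5643
κ = σ_max/σ_min = (32/5)/(256/5643) = 141.0750
perturbation bound = 141.0750·1/511 = 0.2761
solve Ax = b  →  x = [48.4538 40.0523 20.5276]
‖b‖₂ = 4.6904 and ‖x‖₂ = 66.1313
re-solving with b+δb shifts x by Δx of norm 0.2023
realised ‖Δx‖/‖x‖ = 0.0031
tightness: 0.0031 against a bound of 0.2761 (unrounded ratio ≈ 0.0111)


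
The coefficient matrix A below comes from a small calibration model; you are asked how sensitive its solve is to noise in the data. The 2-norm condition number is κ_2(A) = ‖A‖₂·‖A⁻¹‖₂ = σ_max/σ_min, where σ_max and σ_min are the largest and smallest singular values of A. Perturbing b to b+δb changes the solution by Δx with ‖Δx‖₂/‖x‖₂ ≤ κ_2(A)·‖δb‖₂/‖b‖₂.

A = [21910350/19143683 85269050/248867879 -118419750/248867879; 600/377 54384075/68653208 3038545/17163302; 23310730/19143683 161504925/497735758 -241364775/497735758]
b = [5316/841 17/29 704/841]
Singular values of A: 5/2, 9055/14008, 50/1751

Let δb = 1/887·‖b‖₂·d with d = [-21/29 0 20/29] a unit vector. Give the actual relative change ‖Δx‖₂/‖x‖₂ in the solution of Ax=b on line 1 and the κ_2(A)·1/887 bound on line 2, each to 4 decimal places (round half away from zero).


largest singular value 5/2, smallest 50/1751
κ_2(A) = (5/2) / (50/1751) = 87.5500
κ_2(A)·‖δb‖/‖b‖ = 0.0987
solve Ax = b  →  x = [-52.4000 118.1412 -54.2532]
2-norm of b is 6.4031; of x, 140.1660
with δb = [-0.0052 0.0000 0.0050], A·Δx = δb → ‖Δx‖ = 0.2528
relative error = 0.0018
tightness: 0.0018 against a bound of 0.0987 (unrounded ratio ≈ 0.0183)

0.0018
0.0987


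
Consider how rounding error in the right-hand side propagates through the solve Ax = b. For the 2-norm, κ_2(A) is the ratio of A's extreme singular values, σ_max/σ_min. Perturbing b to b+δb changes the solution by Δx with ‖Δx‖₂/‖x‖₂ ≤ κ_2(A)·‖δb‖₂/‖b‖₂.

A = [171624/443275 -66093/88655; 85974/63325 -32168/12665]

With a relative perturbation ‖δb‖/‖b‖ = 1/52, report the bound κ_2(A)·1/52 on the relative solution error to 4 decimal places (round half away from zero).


6.0173

AᵀA = [626623524/314388361 -1174864920/314388361; -1174864920/314388361 2202900625/314388361]; tr = 9790741/1087849, det = 900/1087849
char-poly roots: 9 and 100/1087849
κ = σ_max/σ_min = 3/(10/1043) = 312.9000
worst-case relative error ≤ 312.9000 × 1/52 = 6.0173


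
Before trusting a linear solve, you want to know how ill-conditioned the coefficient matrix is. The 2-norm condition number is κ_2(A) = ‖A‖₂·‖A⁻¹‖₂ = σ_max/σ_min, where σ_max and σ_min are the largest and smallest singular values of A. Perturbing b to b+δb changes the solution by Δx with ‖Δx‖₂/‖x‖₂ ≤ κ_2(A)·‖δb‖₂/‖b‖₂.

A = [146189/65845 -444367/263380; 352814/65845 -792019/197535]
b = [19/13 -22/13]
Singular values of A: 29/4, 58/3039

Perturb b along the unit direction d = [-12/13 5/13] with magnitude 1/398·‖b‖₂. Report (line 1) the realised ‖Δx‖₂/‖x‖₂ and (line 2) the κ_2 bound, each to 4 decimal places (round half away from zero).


σ_max = 29/4, σ_min = 58/3039
condition number: (29/4) ÷ (58/3039) = 379.8750
perturbation bound = 379.8750·1/398 = 0.9545
solve Ax = b  →  x = [-62.9862 -83.7517]
‖b‖ = 2.2361, ‖x‖ = 104.7932
δb = ε·‖b‖·d = [-0.0052 0.0022]; solving A·Δx = δb gives ‖Δx‖ = 0.2944
realised ‖Δx‖/‖x‖ = 0.0028
tightness: 0.0028 against a bound of 0.9545 (unrounded ratio ≈ 0.0029)

0.0028
0.9545


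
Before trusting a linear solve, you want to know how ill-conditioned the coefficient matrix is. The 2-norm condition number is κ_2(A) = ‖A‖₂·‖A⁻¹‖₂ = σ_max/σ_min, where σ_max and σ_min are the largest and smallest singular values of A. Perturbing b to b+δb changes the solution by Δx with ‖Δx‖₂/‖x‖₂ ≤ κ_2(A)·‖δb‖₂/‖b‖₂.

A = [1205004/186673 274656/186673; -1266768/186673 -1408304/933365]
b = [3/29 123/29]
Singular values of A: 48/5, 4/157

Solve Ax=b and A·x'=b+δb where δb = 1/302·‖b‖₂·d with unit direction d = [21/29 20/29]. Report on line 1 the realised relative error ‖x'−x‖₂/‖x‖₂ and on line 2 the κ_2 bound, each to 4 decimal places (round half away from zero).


σ_max = 48/5, σ_min = 4/157
condition number: (48/5) ÷ (4/157) = 376.8000
bound on ‖Δx‖/‖x‖: κ·ε = 376.8000·1/302 = 1.2477
solve Ax = b  →  x = [-26.1524 114.8095]
‖b‖ = 4.2426, ‖x‖ = 117.7504
with δb = [0.0102 0.0097], A·Δx = δb → ‖Δx‖ = 0.5514
relative error = 0.0047
realised/bound (from unrounded values) ≈ 0.0038

0.0047
1.2477


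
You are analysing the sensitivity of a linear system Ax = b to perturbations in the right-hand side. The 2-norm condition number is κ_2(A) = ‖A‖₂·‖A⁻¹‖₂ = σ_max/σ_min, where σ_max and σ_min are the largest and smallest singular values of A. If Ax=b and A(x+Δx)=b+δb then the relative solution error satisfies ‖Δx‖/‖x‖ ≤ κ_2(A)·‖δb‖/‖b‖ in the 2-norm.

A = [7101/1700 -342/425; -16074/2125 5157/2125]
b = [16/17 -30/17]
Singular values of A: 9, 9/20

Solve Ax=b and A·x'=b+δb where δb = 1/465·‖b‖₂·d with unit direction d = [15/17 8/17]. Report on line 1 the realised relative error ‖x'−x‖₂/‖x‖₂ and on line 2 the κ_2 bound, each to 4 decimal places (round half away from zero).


0.0430
0.0430

largest singular value 9, smallest 9/20
κ_2(A) = 9 / (9/20) = 20.0000
worst-case relative error ≤ 20.0000 × 1/465 = 0.0430
solve Ax = b  →  x = [0.2133 -0.0622]
2-norm of b is 2.0000; of x, 0.2222
with δb = [0.0038 0.0020], A·Δx = δb → ‖Δx‖ = 0.0096
dividing the unrounded norms, ‖Δx‖/‖x‖ = 0.0430
so the bound is sharp here: realised error equals the bound


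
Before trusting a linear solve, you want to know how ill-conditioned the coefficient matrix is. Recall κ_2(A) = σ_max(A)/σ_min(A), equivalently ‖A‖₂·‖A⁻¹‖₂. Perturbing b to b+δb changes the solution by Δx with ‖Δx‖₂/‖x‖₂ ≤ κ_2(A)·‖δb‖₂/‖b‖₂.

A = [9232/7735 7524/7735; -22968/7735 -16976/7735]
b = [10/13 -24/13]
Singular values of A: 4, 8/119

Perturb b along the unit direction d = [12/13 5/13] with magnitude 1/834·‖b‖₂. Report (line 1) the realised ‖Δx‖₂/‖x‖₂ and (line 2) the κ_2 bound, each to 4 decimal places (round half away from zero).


0.0713
0.0713

from the listed singular values, σ₁ = 4, σ_n = 8/119
κ_2(A) = 4 / (8/119) = 59.5000
κ_2(A)·‖δb‖/‖b‖ = 0.0713
solve Ax = b  →  x = [0.4000 0.3000]
‖b‖₂ = 2.0000 and ‖x‖₂ = 0.5000
Δx = A⁻¹·δb where δb = 1/834·2.0000·d; ‖Δx‖ = 0.0357
realised ‖Δx‖/‖x‖ = 0.0713
realised/bound = 1 exactly: the bound is attained for this b and d


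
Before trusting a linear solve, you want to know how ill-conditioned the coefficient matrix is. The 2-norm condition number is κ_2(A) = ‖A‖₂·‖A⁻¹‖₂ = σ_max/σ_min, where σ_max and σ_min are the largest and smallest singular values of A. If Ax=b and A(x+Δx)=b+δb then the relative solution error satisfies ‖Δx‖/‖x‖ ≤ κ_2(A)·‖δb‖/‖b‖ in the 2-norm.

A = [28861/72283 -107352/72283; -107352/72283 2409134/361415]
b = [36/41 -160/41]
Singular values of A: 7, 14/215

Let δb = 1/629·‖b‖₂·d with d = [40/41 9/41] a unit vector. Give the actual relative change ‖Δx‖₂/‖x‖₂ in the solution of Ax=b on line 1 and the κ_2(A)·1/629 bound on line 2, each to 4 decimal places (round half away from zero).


0.1709
0.1709

from the listed singular values, σ₁ = 7, σ_n = 14/215
κ_2(A) = 7 / (14/215) = 107.5000
perturbation bound = 107.5000·1/629 = 0.1709
solve Ax = b  →  x = [0.1254 -0.5575]
2-norm of b is 4.0000; of x, 0.5714
Δx = A⁻¹·δb where δb = 1/629·4.0000·d; ‖Δx‖ = 0.0977
dividing the unrounded norms, ‖Δx‖/‖x‖ = 0.1709
tightness: 0.1709 against a bound of 0.1709; the bound is attained (ratio 1)


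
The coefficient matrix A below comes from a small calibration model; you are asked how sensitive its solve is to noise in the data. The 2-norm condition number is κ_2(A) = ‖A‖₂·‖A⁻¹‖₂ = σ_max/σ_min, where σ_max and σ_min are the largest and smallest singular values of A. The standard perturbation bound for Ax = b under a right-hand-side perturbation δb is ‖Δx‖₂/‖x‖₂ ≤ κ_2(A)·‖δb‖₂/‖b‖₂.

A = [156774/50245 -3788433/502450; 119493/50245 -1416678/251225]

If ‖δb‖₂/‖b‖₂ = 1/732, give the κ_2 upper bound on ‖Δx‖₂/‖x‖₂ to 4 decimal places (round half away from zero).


form AᵀA = [1554266565/100982401 -18649880073/504912005; -18649880073/504912005 895205232729/10098240100] with trace 6216756741/59752900 and determinant 6765201/59752900
solving λ² − 6216756741/59752900·λ + 6765201/59752900 = 0 gives λ = 2601/25, 2601/2390116
κ = σ_max/σ_min = (51/5)/(51/1546) = 309.2000
bound on ‖Δx‖/‖x‖: κ·ε = 309.2000·1/732 = 0.4224

0.4224


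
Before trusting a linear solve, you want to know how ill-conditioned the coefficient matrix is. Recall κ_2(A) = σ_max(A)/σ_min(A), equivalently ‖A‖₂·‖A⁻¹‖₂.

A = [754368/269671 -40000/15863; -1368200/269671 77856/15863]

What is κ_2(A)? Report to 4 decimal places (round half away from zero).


68.3750

AᵀA = [8446513216/251634769 -8041017600/251634769; -8041017600/251634769 7661556736/251634769]; tr = 19153472/299209, det = 262144/299209
λ_max, λ_min = (19153472/299209 ± √366541746278400/89526025681)/2 = 64, 4096/299209
so κ_2 = √(64 / (4096/299209)) = 68.3750


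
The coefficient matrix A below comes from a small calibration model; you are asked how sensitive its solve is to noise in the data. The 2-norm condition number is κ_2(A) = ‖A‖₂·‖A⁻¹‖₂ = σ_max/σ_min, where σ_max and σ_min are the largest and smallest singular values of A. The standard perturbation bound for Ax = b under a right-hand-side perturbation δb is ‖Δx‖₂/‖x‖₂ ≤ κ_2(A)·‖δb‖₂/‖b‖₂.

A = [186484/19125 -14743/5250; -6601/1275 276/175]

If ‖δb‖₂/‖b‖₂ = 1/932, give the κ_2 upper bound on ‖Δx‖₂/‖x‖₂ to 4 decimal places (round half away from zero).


0.1690

form AᵀA = [154256929/1265625 -104975818/2953125; -104975818/2953125 285914449/27562500] with trace 52492141/396900 and determinant 279841/396900
eigenvalues of AᵀA: λ = (tr ± √(tr²−4·det))/2 = 529/4, 529/99225
σ_max=√(529/4)=(23/2), σ_min=√(529/99225)=(23/315) → κ = 157.5000
κ_2(A)·‖δb‖/‖b‖ = 0.1690


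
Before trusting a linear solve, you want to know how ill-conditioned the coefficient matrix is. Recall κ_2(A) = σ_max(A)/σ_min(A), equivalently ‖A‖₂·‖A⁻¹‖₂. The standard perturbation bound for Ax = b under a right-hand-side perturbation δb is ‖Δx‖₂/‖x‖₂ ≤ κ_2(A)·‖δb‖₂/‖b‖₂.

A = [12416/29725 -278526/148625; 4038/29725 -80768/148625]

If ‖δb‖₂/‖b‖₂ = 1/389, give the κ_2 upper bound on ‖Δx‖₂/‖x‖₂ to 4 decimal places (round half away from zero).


AᵀA = [272740/1413721 -6054912/7068605; -6054912/7068605 134560324/35343025]; tr = 84104/21025, det = 16/21025
char-poly roots: 4 and 4/21025
σ_max=√4=2, σ_min=√(4/21025)=(2/145) → κ = 145.0000
bound on ‖Δx‖/‖x‖: κ·ε = 145.0000·1/389 = 0.3728

0.3728


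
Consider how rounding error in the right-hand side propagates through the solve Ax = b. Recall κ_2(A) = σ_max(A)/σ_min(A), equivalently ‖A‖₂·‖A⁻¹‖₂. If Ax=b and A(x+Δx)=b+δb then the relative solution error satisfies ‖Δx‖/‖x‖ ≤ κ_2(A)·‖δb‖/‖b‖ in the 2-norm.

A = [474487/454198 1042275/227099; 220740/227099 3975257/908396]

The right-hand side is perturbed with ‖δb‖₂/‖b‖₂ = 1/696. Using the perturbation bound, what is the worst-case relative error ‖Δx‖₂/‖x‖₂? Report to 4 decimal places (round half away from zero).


0.5489

AᵀA = [499456009/245298244 1109744415/122649122; 1109744415/122649122 39457863289/981192976]; tr = 24661325/583696, det = 28561/2334784
λ_max, λ_min = (24661325/583696 ± √608164279814169/340701020416)/2 = 169/4, 169/583696
κ = σ_max/σ_min = (13/2)/(13/764) = 382.0000
bound on ‖Δx‖/‖x‖: κ·ε = 382.0000·1/696 = 0.5489


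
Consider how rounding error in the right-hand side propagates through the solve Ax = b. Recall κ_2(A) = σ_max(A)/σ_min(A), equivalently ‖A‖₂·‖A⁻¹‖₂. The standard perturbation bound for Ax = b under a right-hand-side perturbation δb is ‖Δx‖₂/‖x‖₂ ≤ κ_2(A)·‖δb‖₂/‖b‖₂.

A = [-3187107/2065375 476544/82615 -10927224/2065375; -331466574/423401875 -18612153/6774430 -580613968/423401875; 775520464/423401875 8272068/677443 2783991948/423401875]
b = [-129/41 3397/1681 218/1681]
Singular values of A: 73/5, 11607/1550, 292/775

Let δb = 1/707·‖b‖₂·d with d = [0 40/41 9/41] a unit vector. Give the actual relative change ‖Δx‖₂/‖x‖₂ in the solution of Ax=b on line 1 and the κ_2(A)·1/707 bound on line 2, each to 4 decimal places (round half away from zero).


from the listed singular values, σ₁ = 73/5, σ_n = 292/775
condition number: (73/5) ÷ (292/775) = 38.7500
perturbation bound = 38.7500·1/707 = 0.0548
solve Ax = b  →  x = [-4.9997 -0.2173 1.8160]
2-norm of b is 3.7417; of x, 5.3238
Δx = A⁻¹·δb where δb = 1/707·3.7417·d; ‖Δx‖ = 0.0140
realised ‖Δx‖/‖x‖ = 0.0026
realised/bound (from unrounded values) ≈ 0.0481

0.0026
0.0548


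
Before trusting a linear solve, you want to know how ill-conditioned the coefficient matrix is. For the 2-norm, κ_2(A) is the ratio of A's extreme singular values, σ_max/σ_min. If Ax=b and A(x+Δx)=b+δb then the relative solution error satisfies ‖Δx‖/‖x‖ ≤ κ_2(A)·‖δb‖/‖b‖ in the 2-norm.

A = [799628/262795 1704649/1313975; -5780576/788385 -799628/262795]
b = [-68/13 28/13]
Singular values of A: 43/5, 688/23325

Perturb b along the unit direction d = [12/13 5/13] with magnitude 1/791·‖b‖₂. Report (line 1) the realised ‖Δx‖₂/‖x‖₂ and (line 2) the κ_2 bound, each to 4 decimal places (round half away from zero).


σ_max = 43/5, σ_min = 688/23325
κ = σ_max/σ_min = (43/5)/(688/23325) = 291.5625
perturbation bound = 291.5625·1/791 = 0.3686
solve Ax = b  →  x = [51.7285 -125.3578]
‖b‖₂ = 5.6569 and ‖x‖₂ = 135.6113
δb = ε·‖b‖·d = [0.0066 0.0028]; solving A·Δx = δb gives ‖Δx‖ = 0.2425
realised ‖Δx‖/‖x‖ = 0.0018
realised/bound (from unrounded values) ≈ 0.0049

0.0018
0.3686


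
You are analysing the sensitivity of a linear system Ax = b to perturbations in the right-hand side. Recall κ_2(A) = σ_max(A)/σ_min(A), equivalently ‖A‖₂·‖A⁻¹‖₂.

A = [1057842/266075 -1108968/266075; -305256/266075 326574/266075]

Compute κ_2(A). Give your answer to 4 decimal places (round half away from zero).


367.0000

form AᵀA = [1939537476/113273449 -2036482560/113273449; -2036482560/113273449 2138336964/113273449] with trace 4848840/134689 and determinant 1296/134689
solving λ² − 4848840/134689·λ + 1296/134689 = 0 gives λ = 36, 36/134689
σ_max=√36=6, σ_min=√(36/134689)=(6/367) → κ = 367.0000


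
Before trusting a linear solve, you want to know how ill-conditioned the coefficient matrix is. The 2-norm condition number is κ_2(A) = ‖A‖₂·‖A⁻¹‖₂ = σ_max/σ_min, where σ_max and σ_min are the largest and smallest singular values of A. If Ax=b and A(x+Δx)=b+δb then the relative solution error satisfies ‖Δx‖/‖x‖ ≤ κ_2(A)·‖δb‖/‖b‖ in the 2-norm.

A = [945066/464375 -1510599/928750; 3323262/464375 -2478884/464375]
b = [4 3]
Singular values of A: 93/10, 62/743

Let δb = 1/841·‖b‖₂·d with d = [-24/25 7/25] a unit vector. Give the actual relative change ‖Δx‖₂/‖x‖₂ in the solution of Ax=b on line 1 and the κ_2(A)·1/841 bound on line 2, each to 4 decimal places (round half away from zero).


from the listed singular values, σ₁ = 93/10, σ_n = 62/743
κ = σ_max/σ_min = (93/10)/(62/743) = 111.4500
bound on ‖Δx‖/‖x‖: κ·ε = 111.4500·1/841 = 0.1325
solve Ax = b  →  x = [-21.2269 -29.0194]
‖b‖₂ = 5.0000 and ‖x‖₂ = 35.9542
Δx = A⁻¹·δb where δb = 1/841·5.0000·d; ‖Δx‖ = 0.0712
realised ‖Δx‖/‖x‖ = 0.0020
realised/bound (from unrounded values) ≈ 0.0150

0.0020
0.1325


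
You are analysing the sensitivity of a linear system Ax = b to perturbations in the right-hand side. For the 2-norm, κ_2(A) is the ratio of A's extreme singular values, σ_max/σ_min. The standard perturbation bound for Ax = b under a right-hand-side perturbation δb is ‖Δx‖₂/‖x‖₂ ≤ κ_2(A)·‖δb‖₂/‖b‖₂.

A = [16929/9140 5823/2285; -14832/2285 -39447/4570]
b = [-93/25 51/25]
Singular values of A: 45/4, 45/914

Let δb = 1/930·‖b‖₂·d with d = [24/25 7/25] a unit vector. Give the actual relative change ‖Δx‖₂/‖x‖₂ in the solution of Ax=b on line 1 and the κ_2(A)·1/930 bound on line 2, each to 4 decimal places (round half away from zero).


0.0015
0.2457

largest singular value 45/4, smallest 45/914
κ_2(A) = (45/4) / (45/914) = 228.5000
worst-case relative error ≤ 228.5000 × 1/930 = 0.2457
solve Ax = b  →  x = [48.5867 -36.7733]
‖b‖ = 4.2426, ‖x‖ = 60.9339
re-solving with b+δb shifts x by Δx of norm 0.0927
dividing the unrounded norms, ‖Δx‖/‖x‖ = 0.0015
tightness: 0.0015 against a bound of 0.2457 (unrounded ratio ≈ 0.0062)


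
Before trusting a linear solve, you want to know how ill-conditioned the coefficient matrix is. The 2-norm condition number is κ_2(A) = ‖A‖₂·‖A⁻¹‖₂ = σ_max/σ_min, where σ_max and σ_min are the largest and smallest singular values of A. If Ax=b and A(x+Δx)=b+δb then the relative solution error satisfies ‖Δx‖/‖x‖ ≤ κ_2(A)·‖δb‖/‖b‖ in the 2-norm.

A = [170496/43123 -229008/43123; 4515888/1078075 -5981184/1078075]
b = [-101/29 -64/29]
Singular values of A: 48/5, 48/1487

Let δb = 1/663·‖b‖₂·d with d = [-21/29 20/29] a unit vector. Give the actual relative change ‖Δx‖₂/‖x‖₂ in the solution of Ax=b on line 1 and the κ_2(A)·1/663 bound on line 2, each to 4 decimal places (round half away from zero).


σ_max = 48/5, σ_min = 48/1487
κ = σ_max/σ_min = (48/5)/(48/1487) = 297.4000
κ_2(A)·‖δb‖/‖b‖ = 0.4486
solve Ax = b  →  x = [24.5333 18.9208]
‖b‖ = 4.1231, ‖x‖ = 30.9820
Δx = A⁻¹·δb where δb = 1/663·4.1231·d; ‖Δx‖ = 0.1927
realised ‖Δx‖/‖x‖ = 0.0062
realised/bound (from unrounded values) ≈ 0.0139

0.0062
0.4486


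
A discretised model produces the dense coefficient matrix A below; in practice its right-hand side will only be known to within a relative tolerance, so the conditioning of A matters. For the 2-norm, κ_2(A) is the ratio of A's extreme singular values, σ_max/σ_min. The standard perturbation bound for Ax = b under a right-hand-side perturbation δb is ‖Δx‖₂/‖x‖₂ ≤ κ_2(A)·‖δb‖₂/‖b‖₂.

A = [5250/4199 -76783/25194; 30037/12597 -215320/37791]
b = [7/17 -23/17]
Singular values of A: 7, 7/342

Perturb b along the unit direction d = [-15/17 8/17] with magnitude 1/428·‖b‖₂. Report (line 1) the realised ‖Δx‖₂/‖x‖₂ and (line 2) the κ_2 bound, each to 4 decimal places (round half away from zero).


largest singular value 7, smallest 7/342
κ_2(A) = 7 / (7/342) = 342.0000
bound on ‖Δx‖/‖x‖: κ·ε = 342.0000·1/428 = 0.7991
solve Ax = b  →  x = [-45.1538 -18.6593]
‖b‖ = 1.4142, ‖x‖ = 48.8574
with δb = [-0.0029 0.0016], A·Δx = δb → ‖Δx‖ = 0.1614
relative error = 0.0033
so the bound overstates the realised error by a factor of ≈ 241.8316 (computed from the unrounded values)

0.0033
0.7991


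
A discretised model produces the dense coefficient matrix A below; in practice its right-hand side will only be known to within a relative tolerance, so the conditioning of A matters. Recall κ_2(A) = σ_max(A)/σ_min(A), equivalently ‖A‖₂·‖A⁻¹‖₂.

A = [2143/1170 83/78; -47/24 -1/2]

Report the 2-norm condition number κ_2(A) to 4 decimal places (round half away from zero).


form AᵀA = [157476409/21902400 1068911/365040; 1068911/365040 4205/3042] with trace 1110961/129600 and determinant 707281/518400
char-poly roots: 841/100 and 841/5184
κ = σ_max/σ_min = (29/10)/(29/72) = 7.2000

7.2000


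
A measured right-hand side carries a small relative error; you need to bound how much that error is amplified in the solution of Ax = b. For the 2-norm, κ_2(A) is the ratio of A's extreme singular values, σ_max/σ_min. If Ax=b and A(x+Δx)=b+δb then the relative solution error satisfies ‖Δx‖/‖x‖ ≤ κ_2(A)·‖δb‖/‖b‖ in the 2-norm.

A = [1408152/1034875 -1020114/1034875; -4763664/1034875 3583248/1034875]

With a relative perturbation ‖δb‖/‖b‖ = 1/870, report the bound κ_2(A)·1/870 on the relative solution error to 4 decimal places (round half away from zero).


0.2379

M = AᵀA = [39480618816/1713546025 -29609384112/1713546025; -29609384112/1713546025 22208478084/1713546025]. tr(M)=2467563876/68541841, det(M)=2073600/68541841
λ_max, λ_min = (2467563876/68541841 ± √6088302968694152976/4697983967669281)/2 = 36, 57600/68541841
so κ_2 = √(36 / (57600/68541841)) = 206.9750
bound on ‖Δx‖/‖x‖: κ·ε = 206.9750·1/870 = 0.2379
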